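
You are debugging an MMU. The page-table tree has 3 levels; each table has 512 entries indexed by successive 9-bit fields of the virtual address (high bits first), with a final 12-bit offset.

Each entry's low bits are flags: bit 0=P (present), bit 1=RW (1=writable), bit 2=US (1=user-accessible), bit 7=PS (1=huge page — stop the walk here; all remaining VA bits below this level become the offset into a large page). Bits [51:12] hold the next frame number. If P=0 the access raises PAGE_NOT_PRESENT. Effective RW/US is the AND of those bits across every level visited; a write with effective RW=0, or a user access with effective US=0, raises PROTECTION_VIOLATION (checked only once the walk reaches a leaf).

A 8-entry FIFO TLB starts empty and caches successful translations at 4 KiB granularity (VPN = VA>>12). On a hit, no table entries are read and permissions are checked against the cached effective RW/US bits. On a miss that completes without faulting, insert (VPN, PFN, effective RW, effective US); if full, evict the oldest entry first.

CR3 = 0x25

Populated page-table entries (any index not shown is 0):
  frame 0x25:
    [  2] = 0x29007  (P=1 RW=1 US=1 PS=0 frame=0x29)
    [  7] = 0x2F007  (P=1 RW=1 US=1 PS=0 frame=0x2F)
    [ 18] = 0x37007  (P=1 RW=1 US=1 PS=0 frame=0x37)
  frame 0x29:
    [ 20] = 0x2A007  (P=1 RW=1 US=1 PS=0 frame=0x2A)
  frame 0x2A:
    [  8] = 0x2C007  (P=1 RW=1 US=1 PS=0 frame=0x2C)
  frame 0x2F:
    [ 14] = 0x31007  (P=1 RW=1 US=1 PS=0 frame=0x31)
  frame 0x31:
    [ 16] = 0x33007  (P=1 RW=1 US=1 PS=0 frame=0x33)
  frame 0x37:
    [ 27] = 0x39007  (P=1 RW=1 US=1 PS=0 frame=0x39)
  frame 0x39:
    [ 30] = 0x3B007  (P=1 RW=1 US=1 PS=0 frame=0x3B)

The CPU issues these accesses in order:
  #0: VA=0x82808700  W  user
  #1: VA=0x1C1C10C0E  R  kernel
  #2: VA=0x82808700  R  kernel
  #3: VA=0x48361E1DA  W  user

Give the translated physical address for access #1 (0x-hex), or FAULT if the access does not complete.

Walk each access:
#0 VA=0x82808700 (w,user):
  L0: frame=0x25 idx=2 entry=0x29007 [P=1 RW=1 US=1 PS=0]
  L1: frame=0x29 idx=20 entry=0x2A007 [P=1 RW=1 US=1 PS=0]
  L2: frame=0x2A idx=8 entry=0x2C007 [P=1 RW=1 US=1 PS=0]
  ✓ 0x2C700  — 3 lookups
#1 VA=0x1C1C10C0E (r,kernel):
  L0: frame=0x25 idx=7 entry=0x2F007 [P=1 RW=1 US=1 PS=0]
  L1: frame=0x2F idx=14 entry=0x31007 [P=1 RW=1 US=1 PS=0]
  L2: frame=0x31 idx=16 entry=0x33007 [P=1 RW=1 US=1 PS=0]
  ✓ 0x33C0E  — 3 lookups
#2 VA=0x82808700 (r,kernel):
  TLB hit vpn=0x82808 → PA=0x2C700
#3 VA=0x48361E1DA (w,user):
  L0: frame=0x25 idx=18 entry=0x37007 [P=1 RW=1 US=1 PS=0]
  L1: frame=0x37 idx=27 entry=0x39007 [P=1 RW=1 US=1 PS=0]
  L2: frame=0x39 idx=30 entry=0x3B007 [P=1 RW=1 US=1 PS=0]
  ✓ 0x3B1DA  — 3 lookups

Access #1 PA: 0x33C0E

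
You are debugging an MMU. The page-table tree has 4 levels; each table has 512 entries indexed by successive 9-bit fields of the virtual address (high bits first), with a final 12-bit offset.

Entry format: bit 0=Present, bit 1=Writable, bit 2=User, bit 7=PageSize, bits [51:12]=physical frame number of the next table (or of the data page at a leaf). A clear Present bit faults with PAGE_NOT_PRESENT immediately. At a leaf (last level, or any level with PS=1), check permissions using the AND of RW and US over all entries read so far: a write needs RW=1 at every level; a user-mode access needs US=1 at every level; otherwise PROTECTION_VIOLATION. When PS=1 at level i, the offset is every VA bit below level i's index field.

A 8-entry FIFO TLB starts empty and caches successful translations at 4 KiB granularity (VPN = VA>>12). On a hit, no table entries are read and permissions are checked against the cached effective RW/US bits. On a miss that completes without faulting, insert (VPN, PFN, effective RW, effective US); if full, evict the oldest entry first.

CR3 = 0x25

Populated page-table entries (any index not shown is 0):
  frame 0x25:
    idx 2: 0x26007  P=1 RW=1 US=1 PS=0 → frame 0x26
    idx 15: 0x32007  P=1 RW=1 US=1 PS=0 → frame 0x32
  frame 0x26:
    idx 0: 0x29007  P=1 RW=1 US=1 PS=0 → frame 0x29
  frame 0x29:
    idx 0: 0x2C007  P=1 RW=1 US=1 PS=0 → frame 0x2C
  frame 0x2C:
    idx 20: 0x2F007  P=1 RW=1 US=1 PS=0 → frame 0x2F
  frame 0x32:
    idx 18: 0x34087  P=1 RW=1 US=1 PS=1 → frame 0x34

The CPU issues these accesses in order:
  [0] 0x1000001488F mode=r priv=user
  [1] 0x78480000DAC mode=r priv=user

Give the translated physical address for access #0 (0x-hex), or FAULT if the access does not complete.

Trace:
#0 VA=0x1000001488F (r,user):
  L0 @0x25[2] → 0x26007  P=1,RW=1,US=1,PS=0
  L1 @0x26[0] → 0x29007  P=1,RW=1,US=1,PS=0
  L2 @0x29[0] → 0x2C007  P=1,RW=1,US=1,PS=0
  L3 @0x2C[20] → 0x2F007  P=1,RW=1,US=1,PS=0
  ✓ 0x2F88F  — 4 lookups
#1 VA=0x78480000DAC (r,user):
  L0 @0x25[15] → 0x32007  P=1,RW=1,US=1,PS=0
  L1 @0x32[18] → 0x34087  P=1,RW=1,US=1,PS=1
  ✓ 0x34DAC (huge @L1)  — 2 lookups

Access #0 PA: 0x2F88F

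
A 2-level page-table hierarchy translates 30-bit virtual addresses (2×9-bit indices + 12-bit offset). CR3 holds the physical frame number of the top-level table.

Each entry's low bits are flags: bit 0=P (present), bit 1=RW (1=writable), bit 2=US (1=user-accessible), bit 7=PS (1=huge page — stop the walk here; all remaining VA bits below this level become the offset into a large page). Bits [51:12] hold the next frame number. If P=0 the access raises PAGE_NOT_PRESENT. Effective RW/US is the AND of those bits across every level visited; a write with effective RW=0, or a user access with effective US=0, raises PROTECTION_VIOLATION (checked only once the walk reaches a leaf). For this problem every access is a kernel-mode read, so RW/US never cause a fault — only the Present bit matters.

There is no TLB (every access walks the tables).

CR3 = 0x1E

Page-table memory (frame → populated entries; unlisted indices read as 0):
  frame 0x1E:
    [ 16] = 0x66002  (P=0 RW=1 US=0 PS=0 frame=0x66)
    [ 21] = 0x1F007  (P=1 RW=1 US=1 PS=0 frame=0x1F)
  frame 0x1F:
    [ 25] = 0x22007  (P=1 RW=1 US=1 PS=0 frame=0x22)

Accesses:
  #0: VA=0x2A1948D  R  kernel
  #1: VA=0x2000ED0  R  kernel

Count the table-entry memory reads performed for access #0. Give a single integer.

Per-access translation:
#0 VA=0x2A1948D (r,kernel):
  L0: frame=0x1E idx=21 entry=0x1F007 [P=1 RW=1 US=1 PS=0]
  L1: frame=0x1F idx=25 entry=0x22007 [P=1 RW=1 US=1 PS=0]
  ⇒ phys 0x2248D  [2 reads]
#1 VA=0x2000ED0 (r,kernel):
  L0: frame=0x1E idx=16 entry=0x66002 [P=0 RW=1 US=0 PS=0]
  ✗ PAGE_NOT_PRESENT  [1 reads]

Entries read for #0: 2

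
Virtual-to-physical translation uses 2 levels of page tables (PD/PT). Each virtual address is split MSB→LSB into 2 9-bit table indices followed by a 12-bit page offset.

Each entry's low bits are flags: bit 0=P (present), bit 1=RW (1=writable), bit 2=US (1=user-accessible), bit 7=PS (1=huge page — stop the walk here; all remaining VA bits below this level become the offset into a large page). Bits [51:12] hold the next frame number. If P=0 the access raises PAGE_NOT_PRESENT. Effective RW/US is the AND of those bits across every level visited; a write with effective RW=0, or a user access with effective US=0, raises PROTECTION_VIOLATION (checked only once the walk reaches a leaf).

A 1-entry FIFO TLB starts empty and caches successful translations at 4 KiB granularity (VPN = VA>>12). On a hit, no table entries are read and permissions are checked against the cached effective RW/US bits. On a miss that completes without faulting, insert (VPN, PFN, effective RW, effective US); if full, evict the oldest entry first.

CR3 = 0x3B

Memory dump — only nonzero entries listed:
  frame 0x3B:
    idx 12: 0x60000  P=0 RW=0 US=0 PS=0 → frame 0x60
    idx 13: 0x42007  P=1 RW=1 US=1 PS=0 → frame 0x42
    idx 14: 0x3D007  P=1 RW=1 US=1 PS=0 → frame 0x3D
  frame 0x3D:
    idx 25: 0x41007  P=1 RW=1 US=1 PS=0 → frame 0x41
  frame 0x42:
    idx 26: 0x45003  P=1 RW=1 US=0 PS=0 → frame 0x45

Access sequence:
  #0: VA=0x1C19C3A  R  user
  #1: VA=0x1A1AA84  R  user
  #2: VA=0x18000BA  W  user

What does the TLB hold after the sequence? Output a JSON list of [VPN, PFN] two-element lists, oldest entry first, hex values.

Per-access translation:
#0 VA=0x1C19C3A (r,user):
  L0: frame=0x3B idx=14 entry=0x3D007 [P=1 RW=1 US=1 PS=0]
  L1: frame=0x3D idx=25 entry=0x41007 [P=1 RW=1 US=1 PS=0]
  ✓ 0x41C3A  — 2 lookups
#1 VA=0x1A1AA84 (r,user):
  L0: frame=0x3B idx=13 entry=0x42007 [P=1 RW=1 US=1 PS=0]
  L1: frame=0x42 idx=26 entry=0x45003 [P=1 RW=1 US=0 PS=0]
  → PROTECTION_VIOLATION  (2 entries read)
#2 VA=0x18000BA (w,user):
  L0: frame=0x3B idx=12 entry=0x60000 [P=0 RW=0 US=0 PS=0]
  → PAGE_NOT_PRESENT  (1 entries read)

TLB: [["0x1C19", "0x41"]]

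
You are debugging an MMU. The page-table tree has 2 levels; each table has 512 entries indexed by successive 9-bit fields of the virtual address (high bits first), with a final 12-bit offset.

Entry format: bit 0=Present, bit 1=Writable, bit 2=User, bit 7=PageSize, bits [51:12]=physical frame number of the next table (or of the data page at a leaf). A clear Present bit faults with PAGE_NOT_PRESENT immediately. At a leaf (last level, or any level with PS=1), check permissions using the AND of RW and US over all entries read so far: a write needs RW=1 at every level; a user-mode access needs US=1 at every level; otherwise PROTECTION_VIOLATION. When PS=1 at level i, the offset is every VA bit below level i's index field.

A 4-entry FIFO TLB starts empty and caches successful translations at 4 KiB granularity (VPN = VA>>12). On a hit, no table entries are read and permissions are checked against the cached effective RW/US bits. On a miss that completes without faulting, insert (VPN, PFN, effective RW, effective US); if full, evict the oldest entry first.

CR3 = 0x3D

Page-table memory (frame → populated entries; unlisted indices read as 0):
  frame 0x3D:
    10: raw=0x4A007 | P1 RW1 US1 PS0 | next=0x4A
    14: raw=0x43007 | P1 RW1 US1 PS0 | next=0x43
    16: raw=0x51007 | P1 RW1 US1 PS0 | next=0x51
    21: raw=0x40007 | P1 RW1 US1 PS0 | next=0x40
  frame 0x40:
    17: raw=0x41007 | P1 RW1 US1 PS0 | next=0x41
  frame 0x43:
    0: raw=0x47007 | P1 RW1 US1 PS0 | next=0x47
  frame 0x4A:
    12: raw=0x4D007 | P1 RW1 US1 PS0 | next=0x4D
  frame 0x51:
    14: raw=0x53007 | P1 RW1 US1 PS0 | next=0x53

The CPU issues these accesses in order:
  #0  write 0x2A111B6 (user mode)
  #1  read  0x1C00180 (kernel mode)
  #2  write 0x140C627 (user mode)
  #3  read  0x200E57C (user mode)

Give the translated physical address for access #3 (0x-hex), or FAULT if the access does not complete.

Walk each access:
#0 VA=0x2A111B6 (w,user):
  [0] read 0x3D idx=21: raw=0x40007 flags P=1 W=1 U=1 S=0
  [1] read 0x40 idx=17: raw=0x41007 flags P=1 W=1 U=1 S=0
  → PA=0x411B6  (2 entries read)
#1 VA=0x1C00180 (r,kernel):
  [0] read 0x3D idx=14: raw=0x43007 flags P=1 W=1 U=1 S=0
  [1] read 0x43 idx=0: raw=0x47007 flags P=1 W=1 U=1 S=0
  → PA=0x47180  (2 entries read)
#2 VA=0x140C627 (w,user):
  [0] read 0x3D idx=10: raw=0x4A007 flags P=1 W=1 U=1 S=0
  [1] read 0x4A idx=12: raw=0x4D007 flags P=1 W=1 U=1 S=0
  → PA=0x4D627  (2 entries read)
#3 VA=0x200E57C (r,user):
  [0] read 0x3D idx=16: raw=0x51007 flags P=1 W=1 U=1 S=0
  [1] read 0x51 idx=14: raw=0x53007 flags P=1 W=1 U=1 S=0
  → PA=0x5357C  (2 entries read)

Access #3 PA: 0x5357C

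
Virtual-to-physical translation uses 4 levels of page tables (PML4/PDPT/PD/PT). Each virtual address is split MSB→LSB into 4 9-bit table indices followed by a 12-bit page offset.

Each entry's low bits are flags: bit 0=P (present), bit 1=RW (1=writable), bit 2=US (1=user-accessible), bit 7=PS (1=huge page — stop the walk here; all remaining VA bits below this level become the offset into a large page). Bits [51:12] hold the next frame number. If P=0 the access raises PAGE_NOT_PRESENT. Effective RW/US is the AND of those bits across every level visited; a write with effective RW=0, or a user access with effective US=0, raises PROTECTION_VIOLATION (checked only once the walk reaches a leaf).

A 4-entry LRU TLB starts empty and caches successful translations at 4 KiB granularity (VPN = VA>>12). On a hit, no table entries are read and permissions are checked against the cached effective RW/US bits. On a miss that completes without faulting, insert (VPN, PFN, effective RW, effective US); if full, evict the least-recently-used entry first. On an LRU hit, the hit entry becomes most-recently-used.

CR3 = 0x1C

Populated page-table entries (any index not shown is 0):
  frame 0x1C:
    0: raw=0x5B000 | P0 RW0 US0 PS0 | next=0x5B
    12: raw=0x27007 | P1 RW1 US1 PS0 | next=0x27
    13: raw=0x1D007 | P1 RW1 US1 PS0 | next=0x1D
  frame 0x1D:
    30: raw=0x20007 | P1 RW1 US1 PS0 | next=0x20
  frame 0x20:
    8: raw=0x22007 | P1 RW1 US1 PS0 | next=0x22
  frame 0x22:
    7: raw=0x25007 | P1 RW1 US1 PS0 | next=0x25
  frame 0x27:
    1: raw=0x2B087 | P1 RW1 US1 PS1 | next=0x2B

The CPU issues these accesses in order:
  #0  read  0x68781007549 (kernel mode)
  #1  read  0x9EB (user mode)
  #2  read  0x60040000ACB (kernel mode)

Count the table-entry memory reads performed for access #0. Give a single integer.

Walk each access:
#0 VA=0x68781007549 (r,kernel):
  L0: frame=0x1C idx=13 entry=0x1D007 [P=1 RW=1 US=1 PS=0]
  L1: frame=0x1D idx=30 entry=0x20007 [P=1 RW=1 US=1 PS=0]
  L2: frame=0x20 idx=8 entry=0x22007 [P=1 RW=1 US=1 PS=0]
  L3: frame=0x22 idx=7 entry=0x25007 [P=1 RW=1 US=1 PS=0]
  ✓ 0x25549  — 4 lookups
#1 VA=0x9EB (r,user):
  L0: frame=0x1C idx=0 entry=0x5B000 [P=0 RW=0 US=0 PS=0]
  → PAGE_NOT_PRESENT  (1 entries read)
#2 VA=0x60040000ACB (r,kernel):
  L0: frame=0x1C idx=12 entry=0x27007 [P=1 RW=1 US=1 PS=0]
  L1: frame=0x27 idx=1 entry=0x2B087 [P=1 RW=1 US=1 PS=1]
  ✓ 0x2BACB (huge @L1)  — 2 lookups

Entries read for #0: 4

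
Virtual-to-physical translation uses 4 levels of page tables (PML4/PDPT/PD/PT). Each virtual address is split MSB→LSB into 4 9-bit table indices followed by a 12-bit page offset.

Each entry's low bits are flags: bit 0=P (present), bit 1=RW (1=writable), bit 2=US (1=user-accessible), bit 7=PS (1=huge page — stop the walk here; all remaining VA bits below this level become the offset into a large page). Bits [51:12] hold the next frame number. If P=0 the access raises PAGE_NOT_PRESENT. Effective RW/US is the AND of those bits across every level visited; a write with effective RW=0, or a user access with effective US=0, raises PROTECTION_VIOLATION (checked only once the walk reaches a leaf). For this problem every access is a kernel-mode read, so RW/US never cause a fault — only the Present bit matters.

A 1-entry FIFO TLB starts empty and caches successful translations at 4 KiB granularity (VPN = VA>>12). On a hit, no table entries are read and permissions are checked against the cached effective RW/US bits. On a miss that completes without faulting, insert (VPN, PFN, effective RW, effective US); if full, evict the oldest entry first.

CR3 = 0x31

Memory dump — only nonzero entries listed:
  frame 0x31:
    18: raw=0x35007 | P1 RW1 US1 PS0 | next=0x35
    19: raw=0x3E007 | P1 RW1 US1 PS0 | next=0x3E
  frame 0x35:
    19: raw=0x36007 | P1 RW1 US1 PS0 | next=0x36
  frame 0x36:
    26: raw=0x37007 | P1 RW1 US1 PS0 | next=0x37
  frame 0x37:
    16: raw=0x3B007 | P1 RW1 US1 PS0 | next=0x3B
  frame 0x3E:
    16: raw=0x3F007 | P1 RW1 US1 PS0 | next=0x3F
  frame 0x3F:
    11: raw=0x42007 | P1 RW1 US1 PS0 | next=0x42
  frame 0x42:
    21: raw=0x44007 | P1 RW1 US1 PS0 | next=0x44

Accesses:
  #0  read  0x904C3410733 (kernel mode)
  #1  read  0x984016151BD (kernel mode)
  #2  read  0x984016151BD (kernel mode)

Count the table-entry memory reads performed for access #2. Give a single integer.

Per-access translation:
#0 VA=0x904C3410733 (r,kernel):
  lvl0: tbl 0x31, slot 18 ⇒ 0x35007 (P1/RW1/US1/PS0)
  lvl1: tbl 0x35, slot 19 ⇒ 0x36007 (P1/RW1/US1/PS0)
  lvl2: tbl 0x36, slot 26 ⇒ 0x37007 (P1/RW1/US1/PS0)
  lvl3: tbl 0x37, slot 16 ⇒ 0x3B007 (P1/RW1/US1/PS0)
  → PA=0x3B733  (4 entries read)
#1 VA=0x984016151BD (r,kernel):
  lvl0: tbl 0x31, slot 19 ⇒ 0x3E007 (P1/RW1/US1/PS0)
  lvl1: tbl 0x3E, slot 16 ⇒ 0x3F007 (P1/RW1/US1/PS0)
  lvl2: tbl 0x3F, slot 11 ⇒ 0x42007 (P1/RW1/US1/PS0)
  lvl3: tbl 0x42, slot 21 ⇒ 0x44007 (P1/RW1/US1/PS0)
  → PA=0x441BD  (4 entries read)
#2 VA=0x984016151BD (r,kernel):
  TLB hit vpn=0x98401615 → PA=0x441BD

Entries read for #2: 0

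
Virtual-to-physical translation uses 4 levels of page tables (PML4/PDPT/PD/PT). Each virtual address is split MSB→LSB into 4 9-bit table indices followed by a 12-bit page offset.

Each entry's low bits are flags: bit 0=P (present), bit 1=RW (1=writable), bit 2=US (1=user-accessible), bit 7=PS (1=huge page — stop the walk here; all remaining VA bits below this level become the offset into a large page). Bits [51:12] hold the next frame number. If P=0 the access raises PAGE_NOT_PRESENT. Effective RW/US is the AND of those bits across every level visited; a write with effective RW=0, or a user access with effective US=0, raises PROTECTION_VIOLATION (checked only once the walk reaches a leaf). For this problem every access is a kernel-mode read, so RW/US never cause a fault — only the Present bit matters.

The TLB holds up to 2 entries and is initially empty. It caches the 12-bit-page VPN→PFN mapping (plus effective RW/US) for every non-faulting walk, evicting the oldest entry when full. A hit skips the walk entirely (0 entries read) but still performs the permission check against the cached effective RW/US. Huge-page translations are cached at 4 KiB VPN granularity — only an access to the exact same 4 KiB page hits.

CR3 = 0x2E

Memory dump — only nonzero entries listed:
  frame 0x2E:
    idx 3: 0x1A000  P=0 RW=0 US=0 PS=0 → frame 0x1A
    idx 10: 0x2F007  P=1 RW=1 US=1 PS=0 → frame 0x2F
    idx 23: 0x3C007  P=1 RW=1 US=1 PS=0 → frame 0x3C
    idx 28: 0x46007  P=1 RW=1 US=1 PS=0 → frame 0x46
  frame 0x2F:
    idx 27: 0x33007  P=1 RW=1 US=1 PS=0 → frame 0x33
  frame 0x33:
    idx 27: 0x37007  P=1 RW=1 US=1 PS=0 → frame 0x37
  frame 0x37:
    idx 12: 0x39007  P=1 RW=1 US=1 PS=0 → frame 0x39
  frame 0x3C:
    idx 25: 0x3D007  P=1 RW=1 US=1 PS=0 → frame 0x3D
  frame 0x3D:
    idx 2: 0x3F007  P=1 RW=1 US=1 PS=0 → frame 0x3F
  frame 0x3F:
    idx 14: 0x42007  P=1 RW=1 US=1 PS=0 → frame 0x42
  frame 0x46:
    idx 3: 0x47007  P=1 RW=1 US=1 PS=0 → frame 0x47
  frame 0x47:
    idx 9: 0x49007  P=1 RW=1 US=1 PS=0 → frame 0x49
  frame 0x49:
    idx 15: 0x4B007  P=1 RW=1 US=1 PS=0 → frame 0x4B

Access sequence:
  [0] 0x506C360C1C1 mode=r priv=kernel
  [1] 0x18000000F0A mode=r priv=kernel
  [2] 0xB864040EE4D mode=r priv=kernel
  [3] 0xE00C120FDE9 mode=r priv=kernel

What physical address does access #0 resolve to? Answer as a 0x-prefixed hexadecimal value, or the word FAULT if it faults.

Walk each access:
#0 VA=0x506C360C1C1 (r,kernel):
  L0: frame=0x2E idx=10 entry=0x2F007 [P=1 RW=1 US=1 PS=0]
  L1: frame=0x2F idx=27 entry=0x33007 [P=1 RW=1 US=1 PS=0]
  L2: frame=0x33 idx=27 entry=0x37007 [P=1 RW=1 US=1 PS=0]
  L3: frame=0x37 idx=12 entry=0x39007 [P=1 RW=1 US=1 PS=0]
  → PA=0x391C1  (4 entries read)
#1 VA=0x18000000F0A (r,kernel):
  L0: frame=0x2E idx=3 entry=0x1A000 [P=0 RW=0 US=0 PS=0]
  ✗ PAGE_NOT_PRESENT  [1 reads]
#2 VA=0xB864040EE4D (r,kernel):
  L0: frame=0x2E idx=23 entry=0x3C007 [P=1 RW=1 US=1 PS=0]
  L1: frame=0x3C idx=25 entry=0x3D007 [P=1 RW=1 US=1 PS=0]
  L2: frame=0x3D idx=2 entry=0x3F007 [P=1 RW=1 US=1 PS=0]
  L3: frame=0x3F idx=14 entry=0x42007 [P=1 RW=1 US=1 PS=0]
  → PA=0x42E4D  (4 entries read)
#3 VA=0xE00C120FDE9 (r,kernel):
  L0: frame=0x2E idx=28 entry=0x46007 [P=1 RW=1 US=1 PS=0]
  L1: frame=0x46 idx=3 entry=0x47007 [P=1 RW=1 US=1 PS=0]
  L2: frame=0x47 idx=9 entry=0x49007 [P=1 RW=1 US=1 PS=0]
  L3: frame=0x49 idx=15 entry=0x4B007 [P=1 RW=1 US=1 PS=0]
  → PA=0x4BDE9  (4 entries read)

Access #0 PA: 0x391C1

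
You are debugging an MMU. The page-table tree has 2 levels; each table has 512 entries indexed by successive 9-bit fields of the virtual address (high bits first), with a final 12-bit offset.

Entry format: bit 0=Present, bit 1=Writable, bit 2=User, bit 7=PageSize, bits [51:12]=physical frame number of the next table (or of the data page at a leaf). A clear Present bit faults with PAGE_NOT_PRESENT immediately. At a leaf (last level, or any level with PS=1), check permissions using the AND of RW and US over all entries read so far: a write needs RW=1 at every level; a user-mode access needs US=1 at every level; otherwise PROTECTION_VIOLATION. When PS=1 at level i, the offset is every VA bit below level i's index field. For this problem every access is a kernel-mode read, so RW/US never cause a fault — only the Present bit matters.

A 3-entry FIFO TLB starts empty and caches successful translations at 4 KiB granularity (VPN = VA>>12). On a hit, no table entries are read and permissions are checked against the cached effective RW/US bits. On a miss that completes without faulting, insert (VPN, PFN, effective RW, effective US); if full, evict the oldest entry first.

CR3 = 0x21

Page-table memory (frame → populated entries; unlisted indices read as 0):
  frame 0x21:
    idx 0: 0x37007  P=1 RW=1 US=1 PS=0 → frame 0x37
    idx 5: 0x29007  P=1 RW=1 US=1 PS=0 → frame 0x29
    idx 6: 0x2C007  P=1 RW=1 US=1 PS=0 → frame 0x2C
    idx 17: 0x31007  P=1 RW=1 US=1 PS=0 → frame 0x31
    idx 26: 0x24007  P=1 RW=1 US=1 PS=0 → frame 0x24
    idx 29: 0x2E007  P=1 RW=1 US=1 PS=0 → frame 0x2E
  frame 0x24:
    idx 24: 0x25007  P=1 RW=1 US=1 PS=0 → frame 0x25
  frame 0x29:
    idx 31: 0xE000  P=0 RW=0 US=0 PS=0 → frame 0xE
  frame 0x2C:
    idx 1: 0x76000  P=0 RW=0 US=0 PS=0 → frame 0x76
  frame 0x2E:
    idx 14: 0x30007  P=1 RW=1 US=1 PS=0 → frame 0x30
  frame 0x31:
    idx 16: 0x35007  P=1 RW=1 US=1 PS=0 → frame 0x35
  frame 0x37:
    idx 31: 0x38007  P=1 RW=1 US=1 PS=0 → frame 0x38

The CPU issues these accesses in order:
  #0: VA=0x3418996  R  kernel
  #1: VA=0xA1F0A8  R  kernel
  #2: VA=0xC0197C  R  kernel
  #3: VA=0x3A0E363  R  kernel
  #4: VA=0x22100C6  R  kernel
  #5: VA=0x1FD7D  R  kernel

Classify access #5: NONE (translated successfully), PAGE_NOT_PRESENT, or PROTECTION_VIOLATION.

Trace:
#0 VA=0x3418996 (r,kernel):
  [0] read 0x21 idx=26: raw=0x24007 flags P=1 W=1 U=1 S=0
  [1] read 0x24 idx=24: raw=0x25007 flags P=1 W=1 U=1 S=0
  → PA=0x25996  (2 entries read)
#1 VA=0xA1F0A8 (r,kernel):
  [0] read 0x21 idx=5: raw=0x29007 flags P=1 W=1 U=1 S=0
  [1] read 0x29 idx=31: raw=0xE000 flags P=0 W=0 U=0 S=0
  ⇒ fault: PAGE_NOT_PRESENT  — 2 lookups
#2 VA=0xC0197C (r,kernel):
  [0] read 0x21 idx=6: raw=0x2C007 flags P=1 W=1 U=1 S=0
  [1] read 0x2C idx=1: raw=0x76000 flags P=0 W=0 U=0 S=0
  ⇒ fault: PAGE_NOT_PRESENT  — 2 lookups
#3 VA=0x3A0E363 (r,kernel):
  [0] read 0x21 idx=29: raw=0x2E007 flags P=1 W=1 U=1 S=0
  [1] read 0x2E idx=14: raw=0x30007 flags P=1 W=1 U=1 S=0
  → PA=0x30363  (2 entries read)
#4 VA=0x22100C6 (r,kernel):
  [0] read 0x21 idx=17: raw=0x31007 flags P=1 W=1 U=1 S=0
  [1] read 0x31 idx=16: raw=0x35007 flags P=1 W=1 U=1 S=0
  → PA=0x350C6  (2 entries read)
#5 VA=0x1FD7D (r,kernel):
  [0] read 0x21 idx=0: raw=0x37007 flags P=1 W=1 U=1 S=0
  [1] read 0x37 idx=31: raw=0x38007 flags P=1 W=1 U=1 S=0
  → PA=0x38D7D  (2 entries read)

Access #5 fault: NONE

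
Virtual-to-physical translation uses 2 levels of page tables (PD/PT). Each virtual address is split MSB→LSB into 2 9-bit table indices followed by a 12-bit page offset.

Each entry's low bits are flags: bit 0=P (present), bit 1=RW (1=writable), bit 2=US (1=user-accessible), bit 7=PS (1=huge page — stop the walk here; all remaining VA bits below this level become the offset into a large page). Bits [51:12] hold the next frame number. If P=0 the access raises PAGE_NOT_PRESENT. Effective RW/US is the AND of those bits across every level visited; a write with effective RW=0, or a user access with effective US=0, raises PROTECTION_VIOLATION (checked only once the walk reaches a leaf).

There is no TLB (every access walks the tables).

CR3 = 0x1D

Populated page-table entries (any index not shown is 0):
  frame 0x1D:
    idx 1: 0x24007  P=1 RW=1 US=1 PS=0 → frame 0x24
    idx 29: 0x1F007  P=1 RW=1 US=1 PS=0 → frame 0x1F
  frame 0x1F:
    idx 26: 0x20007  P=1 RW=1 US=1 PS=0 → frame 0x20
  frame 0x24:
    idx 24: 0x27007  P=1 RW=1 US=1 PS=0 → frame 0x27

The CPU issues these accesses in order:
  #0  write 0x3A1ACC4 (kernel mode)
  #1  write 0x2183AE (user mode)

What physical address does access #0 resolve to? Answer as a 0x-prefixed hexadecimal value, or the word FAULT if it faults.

Walk each access:
#0 VA=0x3A1ACC4 (w,kernel):
  [0] read 0x1D idx=29: raw=0x1F007 flags P=1 W=1 U=1 S=0
  [1] read 0x1F idx=26: raw=0x20007 flags P=1 W=1 U=1 S=0
  ⇒ phys 0x20CC4  [2 reads]
#1 VA=0x2183AE (w,user):
  [0] read 0x1D idx=1: raw=0x24007 flags P=1 W=1 U=1 S=0
  [1] read 0x24 idx=24: raw=0x27007 flags P=1 W=1 U=1 S=0
  ⇒ phys 0x273AE  [2 reads]

Access #0 PA: 0x20CC4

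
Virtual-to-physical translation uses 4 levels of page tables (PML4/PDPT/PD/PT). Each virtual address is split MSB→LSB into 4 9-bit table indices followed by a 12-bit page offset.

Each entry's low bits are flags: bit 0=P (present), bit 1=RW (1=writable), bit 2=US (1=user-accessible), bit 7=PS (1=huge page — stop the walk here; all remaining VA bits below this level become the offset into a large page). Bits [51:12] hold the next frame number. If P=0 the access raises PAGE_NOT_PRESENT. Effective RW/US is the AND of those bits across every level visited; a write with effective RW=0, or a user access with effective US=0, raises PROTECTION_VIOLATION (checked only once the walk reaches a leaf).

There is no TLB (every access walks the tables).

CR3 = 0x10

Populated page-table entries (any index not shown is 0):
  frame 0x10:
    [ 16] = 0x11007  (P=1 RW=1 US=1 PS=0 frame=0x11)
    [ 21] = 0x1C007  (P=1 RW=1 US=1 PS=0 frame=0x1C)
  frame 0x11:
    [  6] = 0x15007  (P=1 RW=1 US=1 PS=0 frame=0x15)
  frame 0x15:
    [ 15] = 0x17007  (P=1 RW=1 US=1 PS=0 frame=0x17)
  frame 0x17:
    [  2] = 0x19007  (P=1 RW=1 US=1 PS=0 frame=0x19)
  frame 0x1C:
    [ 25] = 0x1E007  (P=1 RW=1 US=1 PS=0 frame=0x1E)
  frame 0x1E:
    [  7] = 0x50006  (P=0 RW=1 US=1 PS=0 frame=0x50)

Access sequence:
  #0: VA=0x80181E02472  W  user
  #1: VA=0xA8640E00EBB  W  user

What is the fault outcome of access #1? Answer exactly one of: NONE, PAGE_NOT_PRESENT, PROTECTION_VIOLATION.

Per-access translation:
#0 VA=0x80181E02472 (w,user):
  [0] read 0x10 idx=16: raw=0x11007 flags P=1 W=1 U=1 S=0
  [1] read 0x11 idx=6: raw=0x15007 flags P=1 W=1 U=1 S=0
  [2] read 0x15 idx=15: raw=0x17007 flags P=1 W=1 U=1 S=0
  [3] read 0x17 idx=2: raw=0x19007 flags P=1 W=1 U=1 S=0
  ✓ 0x19472  — 4 lookups
#1 VA=0xA8640E00EBB (w,user):
  [0] read 0x10 idx=21: raw=0x1C007 flags P=1 W=1 U=1 S=0
  [1] read 0x1C idx=25: raw=0x1E007 flags P=1 W=1 U=1 S=0
  [2] read 0x1E idx=7: raw=0x50006 flags P=0 W=1 U=1 S=0
  → PAGE_NOT_PRESENT  (3 entries read)

Access #1 fault: PAGE_NOT_PRESENT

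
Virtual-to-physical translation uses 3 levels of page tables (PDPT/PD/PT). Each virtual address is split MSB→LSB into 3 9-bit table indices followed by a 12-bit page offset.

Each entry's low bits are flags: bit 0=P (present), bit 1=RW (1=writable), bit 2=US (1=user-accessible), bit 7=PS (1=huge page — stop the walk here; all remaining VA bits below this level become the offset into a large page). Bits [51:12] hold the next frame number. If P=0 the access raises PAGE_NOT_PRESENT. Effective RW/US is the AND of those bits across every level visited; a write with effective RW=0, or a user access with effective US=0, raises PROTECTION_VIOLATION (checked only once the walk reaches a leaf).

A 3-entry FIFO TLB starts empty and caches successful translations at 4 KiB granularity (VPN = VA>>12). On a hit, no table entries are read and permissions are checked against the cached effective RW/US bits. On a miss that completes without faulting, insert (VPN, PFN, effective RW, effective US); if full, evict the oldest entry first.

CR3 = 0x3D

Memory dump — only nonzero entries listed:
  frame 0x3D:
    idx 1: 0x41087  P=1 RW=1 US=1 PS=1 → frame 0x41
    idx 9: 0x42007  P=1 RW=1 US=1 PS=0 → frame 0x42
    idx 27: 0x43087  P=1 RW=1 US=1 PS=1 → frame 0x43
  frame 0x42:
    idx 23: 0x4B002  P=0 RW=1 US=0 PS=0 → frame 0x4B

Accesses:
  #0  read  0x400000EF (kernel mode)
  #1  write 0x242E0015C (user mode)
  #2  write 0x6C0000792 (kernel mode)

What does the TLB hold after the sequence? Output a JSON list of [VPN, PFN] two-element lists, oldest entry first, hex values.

Trace:
#0 VA=0x400000EF (r,kernel):
  L0: frame=0x3D idx=1 entry=0x41087 [P=1 RW=1 US=1 PS=1]
  → PA=0x410EF (huge @L0)  (1 entries read)
#1 VA=0x242E0015C (w,user):
  L0: frame=0x3D idx=9 entry=0x42007 [P=1 RW=1 US=1 PS=0]
  L1: frame=0x42 idx=23 entry=0x4B002 [P=0 RW=1 US=0 PS=0]
  ⇒ fault: PAGE_NOT_PRESENT  — 2 lookups
#2 VA=0x6C0000792 (w,kernel):
  L0: frame=0x3D idx=27 entry=0x43087 [P=1 RW=1 US=1 PS=1]
  → PA=0x43792 (huge @L0)  (1 entries read)

TLB: [["0x40000", "0x41"], ["0x6C0000", "0x43"]]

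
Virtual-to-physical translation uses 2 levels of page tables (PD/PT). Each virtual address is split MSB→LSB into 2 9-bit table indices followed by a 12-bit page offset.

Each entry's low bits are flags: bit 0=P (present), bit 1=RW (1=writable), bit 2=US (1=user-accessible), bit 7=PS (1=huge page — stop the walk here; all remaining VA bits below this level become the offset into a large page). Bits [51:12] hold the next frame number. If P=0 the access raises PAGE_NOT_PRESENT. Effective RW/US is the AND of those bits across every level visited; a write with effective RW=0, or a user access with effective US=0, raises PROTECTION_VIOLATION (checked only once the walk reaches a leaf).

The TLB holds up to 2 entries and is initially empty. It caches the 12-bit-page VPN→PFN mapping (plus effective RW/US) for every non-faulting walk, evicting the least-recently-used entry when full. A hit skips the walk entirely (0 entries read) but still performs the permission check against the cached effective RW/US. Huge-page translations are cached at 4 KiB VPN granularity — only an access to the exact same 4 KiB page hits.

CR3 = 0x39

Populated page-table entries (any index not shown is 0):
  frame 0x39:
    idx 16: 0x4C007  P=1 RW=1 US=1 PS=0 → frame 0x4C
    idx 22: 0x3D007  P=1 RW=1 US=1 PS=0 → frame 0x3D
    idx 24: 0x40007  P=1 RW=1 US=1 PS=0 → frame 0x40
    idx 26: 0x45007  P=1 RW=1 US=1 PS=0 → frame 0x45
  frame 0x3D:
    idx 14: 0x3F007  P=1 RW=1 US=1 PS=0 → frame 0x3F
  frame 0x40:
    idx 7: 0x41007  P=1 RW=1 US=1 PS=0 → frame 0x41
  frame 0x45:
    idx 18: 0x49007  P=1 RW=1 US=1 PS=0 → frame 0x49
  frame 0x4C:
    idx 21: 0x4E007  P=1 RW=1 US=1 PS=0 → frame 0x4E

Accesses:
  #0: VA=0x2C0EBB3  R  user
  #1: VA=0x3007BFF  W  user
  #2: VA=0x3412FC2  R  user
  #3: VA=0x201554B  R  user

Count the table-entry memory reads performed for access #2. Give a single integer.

Per-access translation:
#0 VA=0x2C0EBB3 (r,user):
  [0] read 0x39 idx=22: raw=0x3D007 flags P=1 W=1 U=1 S=0
  [1] read 0x3D idx=14: raw=0x3F007 flags P=1 W=1 U=1 S=0
  ✓ 0x3FBB3  — 2 lookups
#1 VA=0x3007BFF (w,user):
  [0] read 0x39 idx=24: raw=0x40007 flags P=1 W=1 U=1 S=0
  [1] read 0x40 idx=7: raw=0x41007 flags P=1 W=1 U=1 S=0
  ✓ 0x41BFF  — 2 lookups
#2 VA=0x3412FC2 (r,user):
  [0] read 0x39 idx=26: raw=0x45007 flags P=1 W=1 U=1 S=0
  [1] read 0x45 idx=18: raw=0x49007 flags P=1 W=1 U=1 S=0
  ✓ 0x49FC2  — 2 lookups
#3 VA=0x201554B (r,user):
  [0] read 0x39 idx=16: raw=0x4C007 flags P=1 W=1 U=1 S=0
  [1] read 0x4C idx=21: raw=0x4E007 flags P=1 W=1 U=1 S=0
  ✓ 0x4E54B  — 2 lookups

Entries read for #2: 2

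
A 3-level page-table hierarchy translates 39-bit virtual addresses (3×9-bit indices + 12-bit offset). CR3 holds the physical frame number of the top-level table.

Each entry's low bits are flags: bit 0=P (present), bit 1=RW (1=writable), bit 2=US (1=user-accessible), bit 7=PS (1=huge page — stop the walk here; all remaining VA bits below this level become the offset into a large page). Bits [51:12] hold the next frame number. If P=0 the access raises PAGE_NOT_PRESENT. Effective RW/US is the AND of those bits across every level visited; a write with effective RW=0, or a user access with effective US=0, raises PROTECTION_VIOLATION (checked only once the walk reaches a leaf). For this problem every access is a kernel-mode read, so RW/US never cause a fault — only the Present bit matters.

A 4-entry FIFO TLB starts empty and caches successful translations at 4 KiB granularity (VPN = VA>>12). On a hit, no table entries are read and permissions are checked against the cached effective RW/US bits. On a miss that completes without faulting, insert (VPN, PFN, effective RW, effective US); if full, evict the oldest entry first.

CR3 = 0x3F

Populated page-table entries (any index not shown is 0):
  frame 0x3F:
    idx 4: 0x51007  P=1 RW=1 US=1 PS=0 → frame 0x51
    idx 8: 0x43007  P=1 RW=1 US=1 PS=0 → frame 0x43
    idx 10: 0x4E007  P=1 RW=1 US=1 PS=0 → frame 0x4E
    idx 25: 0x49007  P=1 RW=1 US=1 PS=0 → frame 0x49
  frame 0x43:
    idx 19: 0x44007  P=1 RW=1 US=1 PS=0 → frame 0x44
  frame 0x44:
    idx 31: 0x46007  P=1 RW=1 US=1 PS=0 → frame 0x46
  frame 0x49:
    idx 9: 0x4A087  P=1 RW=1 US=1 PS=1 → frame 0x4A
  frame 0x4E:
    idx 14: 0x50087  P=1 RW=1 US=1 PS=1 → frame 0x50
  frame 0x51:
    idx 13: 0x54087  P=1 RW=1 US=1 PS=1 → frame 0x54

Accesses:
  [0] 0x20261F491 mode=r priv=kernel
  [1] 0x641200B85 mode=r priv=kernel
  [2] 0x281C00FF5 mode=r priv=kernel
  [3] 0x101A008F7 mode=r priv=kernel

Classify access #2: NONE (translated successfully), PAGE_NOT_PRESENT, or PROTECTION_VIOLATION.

Walk each access:
#0 VA=0x20261F491 (r,kernel):
  lvl0: tbl 0x3F, slot 8 ⇒ 0x43007 (P1/RW1/US1/PS0)
  lvl1: tbl 0x43, slot 19 ⇒ 0x44007 (P1/RW1/US1/PS0)
  lvl2: tbl 0x44, slot 31 ⇒ 0x46007 (P1/RW1/US1/PS0)
  → PA=0x46491  (3 entries read)
#1 VA=0x641200B85 (r,kernel):
  lvl0: tbl 0x3F, slot 25 ⇒ 0x49007 (P1/RW1/US1/PS0)
  lvl1: tbl 0x49, slot 9 ⇒ 0x4A087 (P1/RW1/US1/PS1)
  → PA=0x4AB85 (huge @L1)  (2 entries read)
#2 VA=0x281C00FF5 (r,kernel):
  lvl0: tbl 0x3F, slot 10 ⇒ 0x4E007 (P1/RW1/US1/PS0)
  lvl1: tbl 0x4E, slot 14 ⇒ 0x50087 (P1/RW1/US1/PS1)
  → PA=0x50FF5 (huge @L1)  (2 entries read)
#3 VA=0x101A008F7 (r,kernel):
  lvl0: tbl 0x3F, slot 4 ⇒ 0x51007 (P1/RW1/US1/PS0)
  lvl1: tbl 0x51, slot 13 ⇒ 0x54087 (P1/RW1/US1/PS1)
  → PA=0x548F7 (huge @L1)  (2 entries read)

Access #2 fault: NONE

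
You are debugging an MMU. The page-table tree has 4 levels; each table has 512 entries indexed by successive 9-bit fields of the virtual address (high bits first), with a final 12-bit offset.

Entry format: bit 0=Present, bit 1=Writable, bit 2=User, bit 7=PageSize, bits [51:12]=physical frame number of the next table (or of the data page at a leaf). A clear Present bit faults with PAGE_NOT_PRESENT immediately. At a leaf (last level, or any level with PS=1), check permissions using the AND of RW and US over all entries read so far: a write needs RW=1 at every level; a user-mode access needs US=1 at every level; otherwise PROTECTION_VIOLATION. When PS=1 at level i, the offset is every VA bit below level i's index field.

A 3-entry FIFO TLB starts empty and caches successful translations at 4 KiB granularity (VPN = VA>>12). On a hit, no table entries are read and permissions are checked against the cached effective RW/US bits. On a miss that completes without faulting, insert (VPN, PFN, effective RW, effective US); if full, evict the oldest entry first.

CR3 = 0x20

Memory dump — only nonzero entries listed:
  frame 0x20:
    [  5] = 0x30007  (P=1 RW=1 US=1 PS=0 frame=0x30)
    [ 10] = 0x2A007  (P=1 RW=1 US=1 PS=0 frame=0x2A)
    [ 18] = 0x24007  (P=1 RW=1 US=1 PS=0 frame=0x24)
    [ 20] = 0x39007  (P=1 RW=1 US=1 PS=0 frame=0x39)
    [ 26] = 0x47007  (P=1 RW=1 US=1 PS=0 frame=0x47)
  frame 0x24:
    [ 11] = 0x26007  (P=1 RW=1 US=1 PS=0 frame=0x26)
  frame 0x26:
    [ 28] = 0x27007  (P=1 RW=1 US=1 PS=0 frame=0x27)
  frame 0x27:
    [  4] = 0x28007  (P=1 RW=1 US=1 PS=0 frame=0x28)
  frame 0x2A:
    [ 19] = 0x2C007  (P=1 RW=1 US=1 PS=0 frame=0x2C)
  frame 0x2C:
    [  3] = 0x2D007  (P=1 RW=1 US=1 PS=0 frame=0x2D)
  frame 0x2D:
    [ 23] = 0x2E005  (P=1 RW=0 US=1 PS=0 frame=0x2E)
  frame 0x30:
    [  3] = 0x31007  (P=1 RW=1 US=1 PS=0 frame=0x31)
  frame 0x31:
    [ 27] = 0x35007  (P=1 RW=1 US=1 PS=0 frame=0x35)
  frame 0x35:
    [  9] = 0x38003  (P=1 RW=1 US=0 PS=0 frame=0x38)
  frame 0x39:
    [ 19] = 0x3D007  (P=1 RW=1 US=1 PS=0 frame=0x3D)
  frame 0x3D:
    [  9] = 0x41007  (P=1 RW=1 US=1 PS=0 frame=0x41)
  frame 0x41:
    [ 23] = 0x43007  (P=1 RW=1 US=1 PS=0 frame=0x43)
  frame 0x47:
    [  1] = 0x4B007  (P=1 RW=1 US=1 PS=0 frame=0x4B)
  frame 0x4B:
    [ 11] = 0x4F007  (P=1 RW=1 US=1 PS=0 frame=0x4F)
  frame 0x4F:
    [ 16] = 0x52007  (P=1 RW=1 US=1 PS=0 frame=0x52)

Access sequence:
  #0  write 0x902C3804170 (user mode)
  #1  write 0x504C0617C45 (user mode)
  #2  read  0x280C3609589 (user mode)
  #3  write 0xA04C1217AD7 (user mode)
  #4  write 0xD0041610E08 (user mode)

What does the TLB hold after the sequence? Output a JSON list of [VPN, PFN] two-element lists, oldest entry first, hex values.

Trace:
#0 VA=0x902C3804170 (w,user):
  L0 @0x20[18] → 0x24007  P=1,RW=1,US=1,PS=0
  L1 @0x24[11] → 0x26007  P=1,RW=1,US=1,PS=0
  L2 @0x26[28] → 0x27007  P=1,RW=1,US=1,PS=0
  L3 @0x27[4] → 0x28007  P=1,RW=1,US=1,PS=0
  ✓ 0x28170  — 4 lookups
#1 VA=0x504C0617C45 (w,user):
  L0 @0x20[10] → 0x2A007  P=1,RW=1,US=1,PS=0
  L1 @0x2A[19] → 0x2C007  P=1,RW=1,US=1,PS=0
  L2 @0x2C[3] → 0x2D007  P=1,RW=1,US=1,PS=0
  L3 @0x2D[23] → 0x2E005  P=1,RW=0,US=1,PS=0
  → PROTECTION_VIOLATION  (4 entries read)
#2 VA=0x280C3609589 (r,user):
  L0 @0x20[5] → 0x30007  P=1,RW=1,US=1,PS=0
  L1 @0x30[3] → 0x31007  P=1,RW=1,US=1,PS=0
  L2 @0x31[27] → 0x35007  P=1,RW=1,US=1,PS=0
  L3 @0x35[9] → 0x38003  P=1,RW=1,US=0,PS=0
  → PROTECTION_VIOLATION  (4 entries read)
#3 VA=0xA04C1217AD7 (w,user):
  L0 @0x20[20] → 0x39007  P=1,RW=1,US=1,PS=0
  L1 @0x39[19] → 0x3D007  P=1,RW=1,US=1,PS=0
  L2 @0x3D[9] → 0x41007  P=1,RW=1,US=1,PS=0
  L3 @0x41[23] → 0x43007  P=1,RW=1,US=1,PS=0
  ✓ 0x43AD7  — 4 lookups
#4 VA=0xD0041610E08 (w,user):
  L0 @0x20[26] → 0x47007  P=1,RW=1,US=1,PS=0
  L1 @0x47[1] → 0x4B007  P=1,RW=1,US=1,PS=0
  L2 @0x4B[11] → 0x4F007  P=1,RW=1,US=1,PS=0
  L3 @0x4F[16] → 0x52007  P=1,RW=1,US=1,PS=0
  ✓ 0x52E08  — 4 lookups

TLB: [["0x902C3804", "0x28"], ["0xA04C1217", "0x43"], ["0xD0041610", "0x52"]]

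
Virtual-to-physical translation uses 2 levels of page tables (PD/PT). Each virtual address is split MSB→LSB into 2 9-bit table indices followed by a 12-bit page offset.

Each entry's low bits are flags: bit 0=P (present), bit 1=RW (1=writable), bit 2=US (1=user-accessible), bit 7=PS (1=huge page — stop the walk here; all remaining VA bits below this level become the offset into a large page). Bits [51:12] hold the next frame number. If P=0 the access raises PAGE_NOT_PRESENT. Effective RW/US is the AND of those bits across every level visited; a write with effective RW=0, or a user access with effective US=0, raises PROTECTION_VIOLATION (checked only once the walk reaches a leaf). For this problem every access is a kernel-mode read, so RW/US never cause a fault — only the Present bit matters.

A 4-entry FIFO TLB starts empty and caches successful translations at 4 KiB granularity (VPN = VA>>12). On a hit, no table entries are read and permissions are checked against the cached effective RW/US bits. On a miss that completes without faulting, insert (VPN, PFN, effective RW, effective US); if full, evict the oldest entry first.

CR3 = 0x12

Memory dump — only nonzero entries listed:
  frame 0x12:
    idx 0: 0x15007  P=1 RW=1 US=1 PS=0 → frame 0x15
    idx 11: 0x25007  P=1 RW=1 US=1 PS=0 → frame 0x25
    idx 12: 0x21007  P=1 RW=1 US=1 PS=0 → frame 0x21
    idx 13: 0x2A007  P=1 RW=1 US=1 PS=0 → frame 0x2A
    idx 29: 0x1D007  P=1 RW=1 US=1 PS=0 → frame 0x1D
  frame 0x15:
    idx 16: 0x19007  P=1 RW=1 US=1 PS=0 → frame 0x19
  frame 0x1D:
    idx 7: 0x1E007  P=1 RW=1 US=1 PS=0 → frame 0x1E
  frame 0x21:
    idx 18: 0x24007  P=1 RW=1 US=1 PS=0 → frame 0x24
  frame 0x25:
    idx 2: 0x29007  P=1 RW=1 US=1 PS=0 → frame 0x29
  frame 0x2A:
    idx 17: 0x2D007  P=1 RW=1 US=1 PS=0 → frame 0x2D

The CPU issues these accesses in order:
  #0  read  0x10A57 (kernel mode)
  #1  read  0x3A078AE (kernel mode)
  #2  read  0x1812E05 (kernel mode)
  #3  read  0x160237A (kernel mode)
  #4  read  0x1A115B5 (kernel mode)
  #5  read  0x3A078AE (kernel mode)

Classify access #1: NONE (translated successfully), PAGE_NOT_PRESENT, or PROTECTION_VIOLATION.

Trace:
#0 VA=0x10A57 (r,kernel):
  lvl0: tbl 0x12, slot 0 ⇒ 0x15007 (P1/RW1/US1/PS0)
  lvl1: tbl 0x15, slot 16 ⇒ 0x19007 (P1/RW1/US1/PS0)
  ✓ 0x19A57  — 2 lookups
#1 VA=0x3A078AE (r,kernel):
  lvl0: tbl 0x12, slot 29 ⇒ 0x1D007 (P1/RW1/US1/PS0)
  lvl1: tbl 0x1D, slot 7 ⇒ 0x1E007 (P1/RW1/US1/PS0)
  ✓ 0x1E8AE  — 2 lookups
#2 VA=0x1812E05 (r,kernel):
  lvl0: tbl 0x12, slot 12 ⇒ 0x21007 (P1/RW1/US1/PS0)
  lvl1: tbl 0x21, slot 18 ⇒ 0x24007 (P1/RW1/US1/PS0)
  ✓ 0x24E05  — 2 lookups
#3 VA=0x160237A (r,kernel):
  lvl0: tbl 0x12, slot 11 ⇒ 0x25007 (P1/RW1/US1/PS0)
  lvl1: tbl 0x25, slot 2 ⇒ 0x29007 (P1/RW1/US1/PS0)
  ✓ 0x2937A  — 2 lookups
#4 VA=0x1A115B5 (r,kernel):
  lvl0: tbl 0x12, slot 13 ⇒ 0x2A007 (P1/RW1/US1/PS0)
  lvl1: tbl 0x2A, slot 17 ⇒ 0x2D007 (P1/RW1/US1/PS0)
  ✓ 0x2D5B5  — 2 lookups
#5 VA=0x3A078AE (r,kernel):
  TLB hit vpn=0x3A07 → PA=0x1E8AE

Access #1 fault: NONE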